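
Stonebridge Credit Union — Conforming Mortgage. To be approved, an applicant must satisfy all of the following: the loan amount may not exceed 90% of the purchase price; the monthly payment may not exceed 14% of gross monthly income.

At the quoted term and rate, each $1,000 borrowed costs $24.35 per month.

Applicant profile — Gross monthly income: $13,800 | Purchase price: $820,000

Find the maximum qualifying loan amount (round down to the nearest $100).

Payment cap: 14% × $13,800 = $1,932/month.
At $24.35 per $1,000, that supports 1,932/24.35 × 1,000 ≈ $79,342 → $79,300.
LTV cap: 90% × $820,000 = $738,000 → $738,000.
Binding constraint: payment-to-income.

$79,300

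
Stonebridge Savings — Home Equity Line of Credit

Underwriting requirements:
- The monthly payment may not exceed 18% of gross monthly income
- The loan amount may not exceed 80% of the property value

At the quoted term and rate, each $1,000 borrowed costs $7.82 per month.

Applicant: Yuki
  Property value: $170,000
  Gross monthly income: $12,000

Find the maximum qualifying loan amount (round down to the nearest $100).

Payment cap: 18% × $12,000 = $2,160/month.
At $7.82 per $1,000, that supports 2,160/7.82 × 1,000 ≈ $276,214 → $276,200.
LTV cap: 80% × $170,000 = $136,000 → $136,000.
Binding constraint: loan-to-value.

$136,000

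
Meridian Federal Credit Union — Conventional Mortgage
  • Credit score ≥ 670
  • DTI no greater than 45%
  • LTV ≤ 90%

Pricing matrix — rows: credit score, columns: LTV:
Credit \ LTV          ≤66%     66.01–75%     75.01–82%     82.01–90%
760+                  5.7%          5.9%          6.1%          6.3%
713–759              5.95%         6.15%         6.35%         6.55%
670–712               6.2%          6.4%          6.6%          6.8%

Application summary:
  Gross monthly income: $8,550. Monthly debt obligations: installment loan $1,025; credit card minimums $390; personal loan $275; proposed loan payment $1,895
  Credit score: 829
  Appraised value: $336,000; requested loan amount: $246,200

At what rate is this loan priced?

5.9%

Credit score 829 ≥ 670; Total monthly debts = (1,025 + 390 + 275 + 1,895) = 3,585. Debt-to-income = 3,585/8,550 = 41.9% — meets 45% limit
LTV = 246,200/336,000 = 73.3% ≤ 90%
Row: 829 falls in 760+. Column: 73.3% falls in 66.01–75%. Rate = 5.9%.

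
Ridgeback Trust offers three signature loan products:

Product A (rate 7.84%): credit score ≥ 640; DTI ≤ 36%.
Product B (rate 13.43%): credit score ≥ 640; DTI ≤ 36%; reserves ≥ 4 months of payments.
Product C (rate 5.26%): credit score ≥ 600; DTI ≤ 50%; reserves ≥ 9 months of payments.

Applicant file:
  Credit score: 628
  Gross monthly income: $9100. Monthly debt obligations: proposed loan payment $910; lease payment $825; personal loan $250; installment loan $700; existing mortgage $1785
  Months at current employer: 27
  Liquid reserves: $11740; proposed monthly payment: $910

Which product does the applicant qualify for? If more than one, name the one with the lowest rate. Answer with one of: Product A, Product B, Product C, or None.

Product C

Total debts = (910 + 825 + 250 + 700 + 1,785) = 4,470; DTI = 4,470/9,100 = 49.1%.
Reserves = 11,740/910 = 12.9 months.
Product A: score 628 < 640; DTI 49.1% > 36% → does not qualify.
Product B: score 628 < 640; DTI 49.1% > 36%; reserves 12.9 ≥ 4 mo → does not qualify.
Product C: score 628 ≥ 600; DTI 49.1% ≤ 50%; reserves 12.9 ≥ 9 mo → qualifies.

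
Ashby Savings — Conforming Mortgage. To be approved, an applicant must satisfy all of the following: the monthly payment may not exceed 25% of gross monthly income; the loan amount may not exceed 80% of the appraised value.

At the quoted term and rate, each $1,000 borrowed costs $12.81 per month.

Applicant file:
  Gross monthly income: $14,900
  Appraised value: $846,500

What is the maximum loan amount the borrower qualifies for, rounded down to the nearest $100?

$290,700

Payment cap: 25% × $14,900 = $3,725/month.
At $12.81 per $1,000, that supports 3,725/12.81 × 1,000 ≈ $290,788 → $290,700.
LTV cap: 80% × $846,500 = $677,200 → $677,200.
Binding constraint: payment-to-income.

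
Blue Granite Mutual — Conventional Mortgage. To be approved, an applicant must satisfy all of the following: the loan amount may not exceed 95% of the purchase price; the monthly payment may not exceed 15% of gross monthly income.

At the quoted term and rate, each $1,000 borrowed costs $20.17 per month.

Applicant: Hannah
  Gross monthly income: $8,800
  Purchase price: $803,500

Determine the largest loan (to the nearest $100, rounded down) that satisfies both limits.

Payment cap: 15% × $8,800 = $1,320/month.
At $20.17 per $1,000, that supports 1,320/20.17 × 1,000 ≈ $65,443 → $65,400.
LTV cap: 95% × $803,500 = $763,325 → $763,300.
Binding constraint: payment-to-income.

$65,400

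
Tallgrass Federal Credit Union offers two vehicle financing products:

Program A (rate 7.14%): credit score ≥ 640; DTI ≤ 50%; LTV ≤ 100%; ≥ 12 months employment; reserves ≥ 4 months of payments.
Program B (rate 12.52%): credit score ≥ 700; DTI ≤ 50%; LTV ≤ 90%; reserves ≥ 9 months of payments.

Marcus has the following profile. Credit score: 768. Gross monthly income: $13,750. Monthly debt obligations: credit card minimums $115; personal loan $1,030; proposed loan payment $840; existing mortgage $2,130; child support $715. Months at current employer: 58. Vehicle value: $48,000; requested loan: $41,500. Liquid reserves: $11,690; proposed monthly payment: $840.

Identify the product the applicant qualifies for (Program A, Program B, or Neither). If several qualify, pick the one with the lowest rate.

Total debts = (115 + 1,030 + 840 + 2,130 + 715) = 4,830; DTI = 4,830/13,750 = 35.1%.
LTV = 41,500/48,000 = 86.5%.
Reserves = 11,690/840 = 13.9 months.
Program A: score 768 ≥ 640; DTI 35.1% ≤ 50%; LTV 86.5% ≤ 100%; employment 58 ≥ 12 mo; reserves 13.9 ≥ 4 mo → qualifies.
Program B: score 768 ≥ 700; DTI 35.1% ≤ 50%; LTV 86.5% ≤ 90%; reserves 13.9 ≥ 9 mo → qualifies.
Qualifying: Program A, Program B. Lowest rate is 7.14% → Program A.

Program A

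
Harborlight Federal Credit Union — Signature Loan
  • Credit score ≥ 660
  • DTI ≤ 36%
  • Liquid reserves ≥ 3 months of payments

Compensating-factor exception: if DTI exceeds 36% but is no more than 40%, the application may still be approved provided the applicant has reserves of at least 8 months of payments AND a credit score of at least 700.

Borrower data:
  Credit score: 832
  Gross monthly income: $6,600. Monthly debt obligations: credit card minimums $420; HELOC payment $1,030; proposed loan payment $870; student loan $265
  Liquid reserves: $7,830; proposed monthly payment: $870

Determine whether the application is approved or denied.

Credit score 832 ≥ 660 (meets base)
Total debts = (420 + 1,030 + 870 + 265) = 2,585. DTI: 2,585 ÷ 6,600 = 39.2%, over the 36% base limit.
Liquid reserves cover 7,830/870 = 9.0 months — ≥ 3 required
39.2% falls in the override range (36%–40%), so the compensating-factor test applies.
Reserves 9.0 ≥ 8 months; credit score 832 ≥ 700.
Both compensating conditions met → exception applies.

Approved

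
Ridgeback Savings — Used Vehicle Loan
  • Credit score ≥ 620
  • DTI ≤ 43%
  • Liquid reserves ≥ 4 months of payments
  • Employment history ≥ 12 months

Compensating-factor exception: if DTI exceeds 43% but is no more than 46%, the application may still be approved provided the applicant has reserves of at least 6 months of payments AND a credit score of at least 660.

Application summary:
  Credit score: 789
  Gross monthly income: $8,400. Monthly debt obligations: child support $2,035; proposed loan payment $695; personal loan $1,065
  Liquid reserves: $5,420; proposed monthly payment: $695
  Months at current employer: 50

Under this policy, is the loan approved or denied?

Approved

Credit score 789 ≥ 620 (meets base)
Total debts = (2,035 + 695 + 1,065) = 3,795. DTI = 3,795/8,400 = 45.2% > 43% — standard DTI limit exceeded.
Liquid reserves cover 5,420/695 = 7.8 months — ≥ 4 required
Employment 50 ≥ 12 months
45.2% falls in the override range (43%–46%), so the compensating-factor test applies.
Override check — reserves: 7.8 mo (ok); score: 789 (ok).
Both override conditions satisfied; DTI exception granted.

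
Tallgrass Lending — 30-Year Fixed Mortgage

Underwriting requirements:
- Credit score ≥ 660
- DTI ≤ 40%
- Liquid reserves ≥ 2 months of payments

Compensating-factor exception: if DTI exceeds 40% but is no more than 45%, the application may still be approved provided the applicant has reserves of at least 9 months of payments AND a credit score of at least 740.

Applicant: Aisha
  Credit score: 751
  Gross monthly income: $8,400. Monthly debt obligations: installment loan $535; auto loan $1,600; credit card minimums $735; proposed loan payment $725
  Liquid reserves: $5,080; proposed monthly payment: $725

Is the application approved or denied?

Denied

Credit score 751 ≥ 660 (meets base)
Total debts = (535 + 1,600 + 735 + 725) = 3,595. DTI = 3,595/8,400 = 42.8% > 40% — standard DTI limit exceeded.
Liquid reserves cover 5,080/725 = 7.0 months — ≥ 2 required
DTI 42.8% is within the 40%–45% exception band; checking compensating factors.
Reserves 7.0 < 9 months; credit score 751 ≥ 740.
Compensating-factor requirement not fully met.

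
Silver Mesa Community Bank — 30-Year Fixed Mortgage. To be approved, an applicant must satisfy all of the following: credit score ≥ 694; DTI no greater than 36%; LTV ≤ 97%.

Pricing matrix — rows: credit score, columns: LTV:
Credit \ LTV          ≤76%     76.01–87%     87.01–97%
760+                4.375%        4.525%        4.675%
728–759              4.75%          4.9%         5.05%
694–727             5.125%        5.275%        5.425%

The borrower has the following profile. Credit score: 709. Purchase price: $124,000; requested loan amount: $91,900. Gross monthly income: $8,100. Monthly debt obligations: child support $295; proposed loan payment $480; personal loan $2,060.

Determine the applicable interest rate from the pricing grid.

Credit score 709 ≥ 694; Total monthly debts = (295 + 480 + 2,060) = 2,835. DTI = 2,835/8,100 = 35% ≤ 36%
LTV = 91,900/124,000 = 74.1% ≤ 97%
Row: 709 falls in 694–727. Column: 74.1% falls in ≤76%. Rate = 5.125%.

5.125%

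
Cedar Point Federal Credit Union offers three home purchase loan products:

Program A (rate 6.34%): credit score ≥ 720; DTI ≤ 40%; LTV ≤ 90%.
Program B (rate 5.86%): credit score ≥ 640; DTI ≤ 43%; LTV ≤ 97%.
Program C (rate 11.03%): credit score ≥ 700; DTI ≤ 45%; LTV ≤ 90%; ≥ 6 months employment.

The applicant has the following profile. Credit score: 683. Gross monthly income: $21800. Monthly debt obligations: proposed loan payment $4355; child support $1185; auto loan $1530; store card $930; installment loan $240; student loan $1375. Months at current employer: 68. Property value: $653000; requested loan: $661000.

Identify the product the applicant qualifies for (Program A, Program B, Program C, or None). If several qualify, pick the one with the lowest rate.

Total debts = (4,355 + 1,185 + 1,530 + 930 + 240 + 1,375) = 9,615; DTI = 9,615/21,800 = 44.1%.
LTV = 661,000/653,000 = 101.2%.
Program A: score 683 < 720; DTI 44.1% > 40%; LTV 101.2% > 90% → does not qualify.
Program B: score 683 ≥ 640; DTI 44.1% > 43%; LTV 101.2% > 97% → does not qualify.
Program C: score 683 < 700; DTI 44.1% ≤ 45%; LTV 101.2% > 90%; employment 68 ≥ 6 mo → does not qualify.

None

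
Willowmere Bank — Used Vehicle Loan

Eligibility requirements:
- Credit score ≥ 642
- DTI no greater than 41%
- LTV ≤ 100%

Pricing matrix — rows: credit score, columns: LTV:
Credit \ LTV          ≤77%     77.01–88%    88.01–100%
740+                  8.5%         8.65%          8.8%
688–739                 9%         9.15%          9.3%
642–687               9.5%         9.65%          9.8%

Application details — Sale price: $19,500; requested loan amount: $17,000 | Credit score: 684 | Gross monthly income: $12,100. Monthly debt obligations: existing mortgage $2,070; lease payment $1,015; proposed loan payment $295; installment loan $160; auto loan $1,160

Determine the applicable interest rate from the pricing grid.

Credit score 684 ≥ 642; Total monthly debts = (2,070 + 1,015 + 295 + 160 + 1,160) = 4,700. Debt-to-income = 4,700/12,100 = 38.8% — meets 41% limit
LTV: 17,000 ÷ 19,500 = 87.2%, within 100% cap
Row: 684 falls in 642–687. Column: 87.2% falls in 77.01–88%. Rate = 9.65%.

9.65%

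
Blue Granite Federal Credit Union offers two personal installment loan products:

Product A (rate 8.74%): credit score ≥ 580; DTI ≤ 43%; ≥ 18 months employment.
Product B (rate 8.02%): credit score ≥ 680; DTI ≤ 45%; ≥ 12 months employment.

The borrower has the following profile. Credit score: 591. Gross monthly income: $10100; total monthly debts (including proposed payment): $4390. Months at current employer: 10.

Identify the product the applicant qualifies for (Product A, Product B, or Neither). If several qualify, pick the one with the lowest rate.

Neither

DTI = 4,390/10,100 = 43.5%.
Product A: score 591 ≥ 580; DTI 43.5% > 43%; employment 10 < 18 mo → does not qualify.
Product B: score 591 < 680; DTI 43.5% ≤ 45%; employment 10 < 12 mo → does not qualify.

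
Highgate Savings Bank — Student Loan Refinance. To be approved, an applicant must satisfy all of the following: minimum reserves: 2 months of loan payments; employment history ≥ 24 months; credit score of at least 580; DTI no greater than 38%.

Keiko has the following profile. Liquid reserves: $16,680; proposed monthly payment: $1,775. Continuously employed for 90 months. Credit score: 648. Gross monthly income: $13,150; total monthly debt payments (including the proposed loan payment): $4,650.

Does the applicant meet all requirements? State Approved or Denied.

Liquid reserves cover 16,680/1,775 = 9.4 months — ≥ 2 required
Employment 90 ≥ 24 months
Credit score 648 ≥ 580 (meets)
DTI: 4,650 ÷ 13,150 = 35.4%, within the 38% cap
All criteria satisfied.

Approved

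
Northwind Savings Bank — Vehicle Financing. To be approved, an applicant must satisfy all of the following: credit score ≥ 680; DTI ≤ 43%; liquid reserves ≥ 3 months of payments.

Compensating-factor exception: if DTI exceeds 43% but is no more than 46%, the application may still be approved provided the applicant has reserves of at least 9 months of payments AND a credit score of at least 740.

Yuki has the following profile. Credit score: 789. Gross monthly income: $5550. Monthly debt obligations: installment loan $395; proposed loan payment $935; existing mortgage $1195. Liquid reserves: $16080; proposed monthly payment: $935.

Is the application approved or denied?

Approved

Credit score 789 ≥ 680 (meets base)
Total debts = (395 + 935 + 1,195) = 2,525. DTI = 2,525/5,550 = 45.5% > 43% — standard DTI limit exceeded.
Reserves = 16,080/935 = 17.2 months ≥ 3
45.5% falls in the override range (43%–46%), so the compensating-factor test applies.
Reserves 17.2 ≥ 9 months; credit score 789 ≥ 740.
Both override conditions satisfied; DTI exception granted.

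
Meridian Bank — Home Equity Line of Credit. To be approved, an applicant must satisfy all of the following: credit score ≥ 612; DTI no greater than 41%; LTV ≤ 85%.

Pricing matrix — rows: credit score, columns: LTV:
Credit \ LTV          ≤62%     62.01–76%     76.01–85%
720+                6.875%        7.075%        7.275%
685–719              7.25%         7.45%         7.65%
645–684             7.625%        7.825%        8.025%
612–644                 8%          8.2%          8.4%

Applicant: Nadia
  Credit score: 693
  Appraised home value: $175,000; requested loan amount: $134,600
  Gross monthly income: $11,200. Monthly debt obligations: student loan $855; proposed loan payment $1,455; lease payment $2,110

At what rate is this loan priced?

Credit score 693 ≥ 612; Total monthly debts = (855 + 1,455 + 2,110) = 4,420. Debt-to-income = 4,420/11,200 = 39.5% — meets 41% limit
Loan-to-value = 134,600/175,000 = 76.9% — pass (85% max)
Row: 693 falls in 685–719. Column: 76.9% falls in 76.01–85%. Rate = 7.65%.

7.65%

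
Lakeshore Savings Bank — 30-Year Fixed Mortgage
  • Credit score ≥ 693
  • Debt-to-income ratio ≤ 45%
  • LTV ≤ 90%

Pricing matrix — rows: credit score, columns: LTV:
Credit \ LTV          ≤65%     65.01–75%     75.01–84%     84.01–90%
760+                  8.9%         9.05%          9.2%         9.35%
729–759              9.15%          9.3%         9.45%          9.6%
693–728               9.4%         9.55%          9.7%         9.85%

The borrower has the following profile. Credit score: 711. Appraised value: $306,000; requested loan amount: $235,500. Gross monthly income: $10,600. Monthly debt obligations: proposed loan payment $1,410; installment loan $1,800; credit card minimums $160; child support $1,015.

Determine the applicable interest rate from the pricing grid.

9.7%

Credit score 711 ≥ 693; Total monthly debts = (1,410 + 1,800 + 160 + 1,015) = 4,385. DTI = 4,385/10,600 = 41.4% ≤ 45%
LTV = 235,500/306,000 = 77% ≤ 90%
Credit 711 → row 693–728; LTV 77% → column 75.01–84%. Grid cell → 9.7%.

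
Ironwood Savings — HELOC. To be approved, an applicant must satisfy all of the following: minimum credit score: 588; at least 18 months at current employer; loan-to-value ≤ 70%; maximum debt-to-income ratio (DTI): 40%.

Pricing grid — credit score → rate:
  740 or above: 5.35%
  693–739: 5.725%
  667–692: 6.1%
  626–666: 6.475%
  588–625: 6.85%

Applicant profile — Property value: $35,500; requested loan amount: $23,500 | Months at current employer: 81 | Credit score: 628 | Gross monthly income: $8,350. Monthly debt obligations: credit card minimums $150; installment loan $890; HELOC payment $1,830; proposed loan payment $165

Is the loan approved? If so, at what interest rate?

Credit score 628 ≥ 588 (meets minimum)
Loan-to-value = 23,500/35,500 = 66.2% — pass (70% max)
Total monthly debts = (150 + 890 + 1,830 + 165) = 3,035. DTI = 3,035/8,350 = 36.3% ≤ 40%
Employment 81 ≥ 18 months
All requirements met. Score 628 falls in the 626–666 tier → 6.475%.

Approved at 6.475%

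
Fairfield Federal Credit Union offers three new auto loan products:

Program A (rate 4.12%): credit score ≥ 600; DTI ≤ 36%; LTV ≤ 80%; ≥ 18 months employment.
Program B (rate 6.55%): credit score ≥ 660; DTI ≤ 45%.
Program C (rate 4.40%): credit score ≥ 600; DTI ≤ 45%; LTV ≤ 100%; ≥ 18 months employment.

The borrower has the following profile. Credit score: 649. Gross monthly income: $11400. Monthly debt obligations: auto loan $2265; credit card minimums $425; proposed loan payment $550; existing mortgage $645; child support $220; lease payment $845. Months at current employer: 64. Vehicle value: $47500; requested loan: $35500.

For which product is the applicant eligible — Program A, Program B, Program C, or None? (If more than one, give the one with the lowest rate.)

Total debts = (2,265 + 425 + 550 + 645 + 220 + 845) = 4,950; DTI = 4,950/11,400 = 43.4%.
LTV = 35,500/47,500 = 74.7%.
Program A: score 649 ≥ 600; DTI 43.4% > 36%; LTV 74.7% ≤ 80%; employment 64 ≥ 18 mo → does not qualify.
Program B: score 649 < 660; DTI 43.4% ≤ 45% → does not qualify.
Program C: score 649 ≥ 600; DTI 43.4% ≤ 45%; LTV 74.7% ≤ 100%; employment 64 ≥ 18 mo → qualifies.

Program C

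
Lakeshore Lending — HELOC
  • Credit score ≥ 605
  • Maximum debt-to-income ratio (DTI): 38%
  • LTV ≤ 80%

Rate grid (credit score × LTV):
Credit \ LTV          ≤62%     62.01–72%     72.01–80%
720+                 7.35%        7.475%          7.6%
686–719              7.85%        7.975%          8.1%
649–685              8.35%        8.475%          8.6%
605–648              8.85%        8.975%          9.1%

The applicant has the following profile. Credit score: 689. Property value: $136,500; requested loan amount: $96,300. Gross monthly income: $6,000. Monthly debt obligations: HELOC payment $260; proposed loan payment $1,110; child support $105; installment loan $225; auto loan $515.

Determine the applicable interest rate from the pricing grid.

7.975%

Credit score 689 ≥ 605; Total monthly debts = (260 + 1,110 + 105 + 225 + 515) = 2,215. Debt-to-income = 2,215/6,000 = 36.9% — meets 38% limit
LTV = 96,300/136,500 = 70.5% ≤ 80%
Score 689 is in the 686–719 band; LTV 70.5% is in the 62.01–72% band → 7.975%.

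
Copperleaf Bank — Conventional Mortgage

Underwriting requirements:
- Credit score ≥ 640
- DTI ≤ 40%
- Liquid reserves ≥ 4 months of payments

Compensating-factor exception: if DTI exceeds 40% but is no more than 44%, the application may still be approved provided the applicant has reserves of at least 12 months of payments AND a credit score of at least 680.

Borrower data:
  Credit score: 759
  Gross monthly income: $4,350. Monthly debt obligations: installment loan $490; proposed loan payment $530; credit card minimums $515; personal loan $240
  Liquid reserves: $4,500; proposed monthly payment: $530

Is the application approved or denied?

Credit score 759 ≥ 640 (meets base)
Total debts = (490 + 530 + 515 + 240) = 1,775. DTI = 1,775/4,350 = 40.8% > 40% — standard DTI limit exceeded.
Reserves = 4,500/530 = 8.5 months ≥ 4
DTI 40.8% is within the 40%–44% exception band; checking compensating factors.
Override check — reserves: 8.5 mo (short of 12); score: 759 (ok).
Compensating-factor requirement not fully met.

Denied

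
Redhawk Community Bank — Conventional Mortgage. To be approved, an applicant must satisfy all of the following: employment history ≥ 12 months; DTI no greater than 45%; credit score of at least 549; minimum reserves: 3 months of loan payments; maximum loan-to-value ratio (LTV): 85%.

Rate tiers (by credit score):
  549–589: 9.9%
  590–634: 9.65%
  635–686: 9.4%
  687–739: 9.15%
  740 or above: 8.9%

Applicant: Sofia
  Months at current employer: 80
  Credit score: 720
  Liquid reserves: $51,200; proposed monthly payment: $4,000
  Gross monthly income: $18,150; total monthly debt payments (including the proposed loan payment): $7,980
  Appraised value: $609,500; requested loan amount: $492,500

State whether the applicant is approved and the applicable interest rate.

Approved at 9.15%

Credit score 720 ≥ 549 (meets minimum)
Employment 80 ≥ 12 months
Reserves: 51,200 ÷ 4,000 = 12.8 months (meets 3-month minimum)
LTV: 492,500 ÷ 609,500 = 80.8%, within 85% cap
Debt-to-income = 7,980/18,150 = 44% — meets 45% limit
All requirements met. Score 720 falls in the 687–739 tier → 9.15%.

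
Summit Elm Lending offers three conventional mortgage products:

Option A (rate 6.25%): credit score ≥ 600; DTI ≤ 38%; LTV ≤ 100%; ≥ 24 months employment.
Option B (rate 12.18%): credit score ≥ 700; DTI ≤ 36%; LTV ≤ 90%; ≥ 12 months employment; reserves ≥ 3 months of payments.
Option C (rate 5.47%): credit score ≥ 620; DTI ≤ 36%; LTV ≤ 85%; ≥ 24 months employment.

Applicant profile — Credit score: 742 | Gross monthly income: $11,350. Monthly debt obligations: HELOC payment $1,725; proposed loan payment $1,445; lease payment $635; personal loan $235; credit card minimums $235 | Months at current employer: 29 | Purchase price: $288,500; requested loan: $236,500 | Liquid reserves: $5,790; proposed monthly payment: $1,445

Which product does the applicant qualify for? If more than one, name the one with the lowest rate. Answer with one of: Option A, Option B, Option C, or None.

Total debts = (1,725 + 1,445 + 635 + 235 + 235) = 4,275; DTI = 4,275/11,350 = 37.7%.
LTV = 236,500/288,500 = 82%.
Reserves = 5,790/1,445 = 4.0 months.
Option A: score 742 ≥ 600; DTI 37.7% ≤ 38%; LTV 82% ≤ 100%; employment 29 ≥ 24 mo → qualifies.
Option B: score 742 ≥ 700; DTI 37.7% > 36%; LTV 82% ≤ 90%; employment 29 ≥ 12 mo; reserves 4.0 ≥ 3 mo → does not qualify.
Option C: score 742 ≥ 620; DTI 37.7% > 36%; LTV 82% ≤ 85%; employment 29 ≥ 24 mo → does not qualify.

Option A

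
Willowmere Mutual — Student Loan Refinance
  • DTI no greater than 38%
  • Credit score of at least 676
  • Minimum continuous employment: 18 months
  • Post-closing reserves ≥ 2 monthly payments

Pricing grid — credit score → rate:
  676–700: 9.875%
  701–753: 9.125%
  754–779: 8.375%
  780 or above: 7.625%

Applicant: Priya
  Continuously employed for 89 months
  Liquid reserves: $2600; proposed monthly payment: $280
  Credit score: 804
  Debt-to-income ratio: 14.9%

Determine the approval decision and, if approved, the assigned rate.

Approved at 7.625%

Credit score 804 ≥ 676 (meets minimum)
Employment 89 ≥ 18 months
Reserves: 2,600 ÷ 280 = 9.3 months (meets 2-month minimum)
DTI 14.9% is within the 38% limit
All requirements met. Score 804 falls in the 780 or above tier → 7.625%.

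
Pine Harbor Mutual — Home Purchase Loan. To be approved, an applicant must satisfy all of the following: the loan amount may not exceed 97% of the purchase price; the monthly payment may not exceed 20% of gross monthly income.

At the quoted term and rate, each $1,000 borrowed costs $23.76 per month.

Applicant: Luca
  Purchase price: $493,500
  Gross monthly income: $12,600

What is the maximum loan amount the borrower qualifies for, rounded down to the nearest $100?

$106,000

Payment cap: 20% × $12,600 = $2,520/month.
At $23.76 per $1,000, that supports 2,520/23.76 × 1,000 ≈ $106,060 → $106,000.
LTV cap: 97% × $493,500 = $478,695 → $478,600.
Binding constraint: payment-to-income.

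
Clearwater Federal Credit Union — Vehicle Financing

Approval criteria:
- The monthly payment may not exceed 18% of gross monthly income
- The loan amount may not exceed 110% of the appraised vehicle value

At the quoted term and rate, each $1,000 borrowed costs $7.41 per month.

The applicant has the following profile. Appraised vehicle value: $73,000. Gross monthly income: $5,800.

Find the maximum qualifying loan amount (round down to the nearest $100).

$80,300

Payment cap: 18% × $5,800 = $1,044/month.
At $7.41 per $1,000, that supports 1,044/7.41 × 1,000 ≈ $140,890 → $140,800.
LTV cap: 110% × $73,000 = $80,300 → $80,300.
Binding constraint: loan-to-value.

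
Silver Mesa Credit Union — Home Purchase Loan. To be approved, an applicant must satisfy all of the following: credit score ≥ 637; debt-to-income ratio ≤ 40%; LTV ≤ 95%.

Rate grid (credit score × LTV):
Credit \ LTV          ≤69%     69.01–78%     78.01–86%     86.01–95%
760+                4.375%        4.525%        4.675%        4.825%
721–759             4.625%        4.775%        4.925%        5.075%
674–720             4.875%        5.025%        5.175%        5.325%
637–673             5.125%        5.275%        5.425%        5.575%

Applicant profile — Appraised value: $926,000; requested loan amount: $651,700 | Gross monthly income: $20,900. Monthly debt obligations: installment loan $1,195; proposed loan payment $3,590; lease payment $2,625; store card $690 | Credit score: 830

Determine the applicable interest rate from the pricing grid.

4.525%

Credit score 830 ≥ 637; Total monthly debts = (1,195 + 3,590 + 2,625 + 690) = 8,100. DTI = 8,100/20,900 = 38.8% ≤ 40%
LTV: 651,700 ÷ 926,000 = 70.4%, within 95% cap
Score 830 is in the 760+ band; LTV 70.4% is in the 69.01–78% band → 4.525%.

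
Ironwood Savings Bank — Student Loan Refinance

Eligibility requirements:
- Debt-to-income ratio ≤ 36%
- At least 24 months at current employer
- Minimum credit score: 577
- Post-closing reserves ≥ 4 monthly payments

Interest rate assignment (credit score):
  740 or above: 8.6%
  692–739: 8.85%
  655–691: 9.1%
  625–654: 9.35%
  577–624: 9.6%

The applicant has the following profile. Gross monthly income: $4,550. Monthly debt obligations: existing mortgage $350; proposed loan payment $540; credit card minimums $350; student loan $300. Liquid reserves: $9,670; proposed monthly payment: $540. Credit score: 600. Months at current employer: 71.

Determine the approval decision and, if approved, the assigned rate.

Approved at 9.6%

Credit score 600 ≥ 577 (meets minimum)
Employment 71 ≥ 24 months
Total monthly debts = (350 + 540 + 350 + 300) = 1,540. DTI = 1,540/4,550 = 33.8% ≤ 36%
Reserves: 9,670 ÷ 540 = 17.9 months (meets 4-month minimum)
All requirements met. Score 600 falls in the 577–624 tier → 9.6%.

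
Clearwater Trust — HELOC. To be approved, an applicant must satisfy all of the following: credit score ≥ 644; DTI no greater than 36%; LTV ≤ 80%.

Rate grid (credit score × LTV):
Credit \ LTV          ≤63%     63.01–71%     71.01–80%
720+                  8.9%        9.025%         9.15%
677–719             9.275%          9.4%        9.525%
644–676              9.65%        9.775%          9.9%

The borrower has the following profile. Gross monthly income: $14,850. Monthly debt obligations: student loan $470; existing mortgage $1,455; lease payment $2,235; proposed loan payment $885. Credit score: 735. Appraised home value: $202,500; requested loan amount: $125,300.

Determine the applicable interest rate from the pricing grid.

8.9%

Credit score 735 ≥ 644; Total monthly debts = (470 + 1,455 + 2,235 + 885) = 5,045. DTI = 5,045/14,850 = 34% ≤ 36%
Loan-to-value = 125,300/202,500 = 61.9% — pass (80% max)
Credit 735 → row 720+; LTV 61.9% → column ≤63%. Grid cell → 8.9%.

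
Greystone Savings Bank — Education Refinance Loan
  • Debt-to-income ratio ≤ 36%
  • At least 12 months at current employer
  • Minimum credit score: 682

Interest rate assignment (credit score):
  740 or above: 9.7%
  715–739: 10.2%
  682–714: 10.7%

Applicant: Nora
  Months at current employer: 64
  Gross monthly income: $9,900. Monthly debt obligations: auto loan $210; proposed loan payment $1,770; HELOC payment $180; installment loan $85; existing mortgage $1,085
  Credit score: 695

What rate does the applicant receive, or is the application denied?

Approved at 10.7%

Credit score 695 ≥ 682 (meets minimum)
Total monthly debts = (210 + 1,770 + 180 + 85 + 1,085) = 3,330. DTI: 3,330 ÷ 9,900 = 33.6%, within the 36% cap
Employment 64 ≥ 12 months
All requirements met. Score 695 falls in the 682–714 tier → 10.7%.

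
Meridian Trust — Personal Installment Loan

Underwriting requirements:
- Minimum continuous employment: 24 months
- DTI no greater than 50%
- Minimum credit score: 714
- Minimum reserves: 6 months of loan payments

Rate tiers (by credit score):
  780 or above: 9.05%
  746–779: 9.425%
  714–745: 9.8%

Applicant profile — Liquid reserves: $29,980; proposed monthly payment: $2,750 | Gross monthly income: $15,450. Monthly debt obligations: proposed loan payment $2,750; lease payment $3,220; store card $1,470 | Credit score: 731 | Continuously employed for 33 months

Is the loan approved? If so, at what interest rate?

Credit score 731 ≥ 714 (meets minimum)
Employment 33 ≥ 24 months
Total monthly debts = (2,750 + 3,220 + 1,470) = 7,440. DTI = 7,440/15,450 = 48.2% ≤ 50%
Reserves = 29,980/2,750 = 10.9 months ≥ 6
All requirements met. Score 731 falls in the 714–745 tier → 9.8%.

Approved at 9.8%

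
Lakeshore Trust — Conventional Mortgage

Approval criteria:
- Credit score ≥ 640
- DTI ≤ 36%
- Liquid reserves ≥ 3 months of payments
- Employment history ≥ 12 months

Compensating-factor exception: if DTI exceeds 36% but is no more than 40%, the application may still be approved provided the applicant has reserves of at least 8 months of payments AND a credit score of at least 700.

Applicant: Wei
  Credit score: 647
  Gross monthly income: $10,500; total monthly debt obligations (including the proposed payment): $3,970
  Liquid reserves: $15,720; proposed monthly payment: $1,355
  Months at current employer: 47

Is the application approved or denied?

Denied

Credit score 647 ≥ 640 (meets base)
DTI: 3,970 ÷ 10,500 = 37.8%, over the 36% base limit.
Reserves: 15,720 ÷ 1,355 = 11.6 months (meets 3-month minimum)
Employment 47 ≥ 12 months
DTI 37.8% is within the 36%–40% exception band; checking compensating factors.
Reserves 11.6 ≥ 8 months; credit score 647 < 700.
Compensating-factor requirement not fully met.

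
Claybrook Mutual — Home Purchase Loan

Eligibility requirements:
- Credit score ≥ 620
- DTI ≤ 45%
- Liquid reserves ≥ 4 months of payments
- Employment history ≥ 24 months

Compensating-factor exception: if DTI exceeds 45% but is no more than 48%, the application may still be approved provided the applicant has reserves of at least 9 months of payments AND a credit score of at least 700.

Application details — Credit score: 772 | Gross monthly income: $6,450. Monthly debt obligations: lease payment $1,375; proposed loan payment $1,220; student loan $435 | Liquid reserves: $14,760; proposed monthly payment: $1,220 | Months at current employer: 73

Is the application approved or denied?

Credit score 772 ≥ 620 (meets base)
Total debts = (1,375 + 1,220 + 435) = 3,030. DTI: 3,030 ÷ 6,450 = 47%, over the 45% base limit.
Reserves: 14,760 ÷ 1,220 = 12.1 months (meets 4-month minimum)
Employment 73 ≥ 24 months
47% falls in the override range (45%–48%), so the compensating-factor test applies.
Override check — reserves: 12.1 mo (ok); score: 772 (ok).
Both override conditions satisfied; DTI exception granted.

Approved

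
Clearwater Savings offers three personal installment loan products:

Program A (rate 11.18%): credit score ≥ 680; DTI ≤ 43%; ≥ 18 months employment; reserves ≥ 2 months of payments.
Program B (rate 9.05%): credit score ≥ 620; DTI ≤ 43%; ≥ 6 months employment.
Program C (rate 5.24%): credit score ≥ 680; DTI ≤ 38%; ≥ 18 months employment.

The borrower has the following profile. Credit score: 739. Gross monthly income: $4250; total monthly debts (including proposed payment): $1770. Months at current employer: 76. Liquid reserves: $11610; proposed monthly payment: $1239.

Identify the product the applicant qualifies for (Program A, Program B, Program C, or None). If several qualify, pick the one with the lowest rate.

DTI = 1,770/4,250 = 41.6%.
Reserves = 11,610/1,239 = 9.4 months.
Program A: score 739 ≥ 680; DTI 41.6% ≤ 43%; employment 76 ≥ 18 mo; reserves 9.4 ≥ 2 mo → qualifies.
Program B: score 739 ≥ 620; DTI 41.6% ≤ 43%; employment 76 ≥ 6 mo → qualifies.
Program C: score 739 ≥ 680; DTI 41.6% > 38%; employment 76 ≥ 18 mo → does not qualify.
Qualifying: Program A, Program B. Lowest rate is 9.05% → Program B.

Program B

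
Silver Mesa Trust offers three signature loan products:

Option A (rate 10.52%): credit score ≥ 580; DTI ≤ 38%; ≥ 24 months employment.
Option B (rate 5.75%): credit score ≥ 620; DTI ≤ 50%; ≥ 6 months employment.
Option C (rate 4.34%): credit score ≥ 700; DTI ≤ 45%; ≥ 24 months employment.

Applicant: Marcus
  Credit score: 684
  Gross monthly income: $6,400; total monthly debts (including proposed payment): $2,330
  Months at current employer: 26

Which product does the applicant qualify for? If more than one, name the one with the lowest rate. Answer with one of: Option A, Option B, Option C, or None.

DTI = 2,330/6,400 = 36.4%.
Option A: score 684 ≥ 580; DTI 36.4% ≤ 38%; employment 26 ≥ 24 mo → qualifies.
Option B: score 684 ≥ 620; DTI 36.4% ≤ 50%; employment 26 ≥ 6 mo → qualifies.
Option C: score 684 < 700; DTI 36.4% ≤ 45%; employment 26 ≥ 24 mo → does not qualify.
Qualifying: Option A, Option B. Lowest rate is 5.75% → Option B.

Option B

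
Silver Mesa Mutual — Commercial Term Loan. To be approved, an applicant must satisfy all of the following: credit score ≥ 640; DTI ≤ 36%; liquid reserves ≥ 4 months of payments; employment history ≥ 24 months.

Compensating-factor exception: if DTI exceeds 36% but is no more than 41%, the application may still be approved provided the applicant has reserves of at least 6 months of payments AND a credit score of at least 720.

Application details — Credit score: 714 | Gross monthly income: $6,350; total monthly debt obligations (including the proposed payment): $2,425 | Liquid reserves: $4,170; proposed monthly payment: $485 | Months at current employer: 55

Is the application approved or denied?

Credit score 714 ≥ 640 (meets base)
DTI: 2,425 ÷ 6,350 = 38.2%, over the 36% base limit.
Reserves = 4,170/485 = 8.6 months ≥ 4
Employment 55 ≥ 24 months
38.2% falls in the override range (36%–41%), so the compensating-factor test applies.
Reserves 8.6 ≥ 6 months; credit score 714 < 720.
Override conditions not both satisfied; exception does not apply.

Denied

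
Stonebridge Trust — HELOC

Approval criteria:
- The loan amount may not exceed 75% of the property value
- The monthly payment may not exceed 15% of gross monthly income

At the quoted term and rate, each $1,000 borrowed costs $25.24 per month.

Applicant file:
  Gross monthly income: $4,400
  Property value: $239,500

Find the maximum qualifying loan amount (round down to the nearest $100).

Payment cap: 15% × $4,400 = $660/month.
At $25.24 per $1,000, that supports 660/25.24 × 1,000 ≈ $26,148 → $26,100.
LTV cap: 75% × $239,500 = $179,625 → $179,600.
Binding constraint: payment-to-income.

$26,100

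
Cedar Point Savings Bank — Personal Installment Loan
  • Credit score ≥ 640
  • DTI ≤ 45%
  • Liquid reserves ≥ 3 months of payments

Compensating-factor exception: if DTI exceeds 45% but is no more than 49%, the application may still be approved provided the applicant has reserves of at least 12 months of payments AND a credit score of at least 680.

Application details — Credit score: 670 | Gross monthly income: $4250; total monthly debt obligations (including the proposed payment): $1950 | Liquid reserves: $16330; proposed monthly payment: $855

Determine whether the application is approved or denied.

Denied

Credit score 670 ≥ 640 (meets base)
DTI = 1,950/4,250 = 45.9% > 45% — standard DTI limit exceeded.
Reserves: 16,330 ÷ 855 = 19.1 months (meets 3-month minimum)
DTI 45.9% is within the 45%–49% exception band; checking compensating factors.
Reserves 19.1 ≥ 12 months; credit score 670 < 680.
Compensating-factor requirement not fully met.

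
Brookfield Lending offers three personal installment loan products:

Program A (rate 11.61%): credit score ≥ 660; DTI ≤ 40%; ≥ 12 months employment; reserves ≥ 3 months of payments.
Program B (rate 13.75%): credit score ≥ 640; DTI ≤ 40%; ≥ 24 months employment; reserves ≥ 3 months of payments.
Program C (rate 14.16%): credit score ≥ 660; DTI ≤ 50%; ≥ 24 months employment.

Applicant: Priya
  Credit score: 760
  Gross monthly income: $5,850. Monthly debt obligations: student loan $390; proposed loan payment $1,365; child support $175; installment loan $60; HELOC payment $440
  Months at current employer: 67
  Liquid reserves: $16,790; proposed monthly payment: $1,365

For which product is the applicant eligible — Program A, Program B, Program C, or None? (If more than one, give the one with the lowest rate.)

Total debts = (390 + 1,365 + 175 + 60 + 440) = 2,430; DTI = 2,430/5,850 = 41.5%.
Reserves = 16,790/1,365 = 12.3 months.
Program A: score 760 ≥ 660; DTI 41.5% > 40%; employment 67 ≥ 12 mo; reserves 12.3 ≥ 3 mo → does not qualify.
Program B: score 760 ≥ 640; DTI 41.5% > 40%; employment 67 ≥ 24 mo; reserves 12.3 ≥ 3 mo → does not qualify.
Program C: score 760 ≥ 660; DTI 41.5% ≤ 50%; employment 67 ≥ 24 mo → qualifies.

Program C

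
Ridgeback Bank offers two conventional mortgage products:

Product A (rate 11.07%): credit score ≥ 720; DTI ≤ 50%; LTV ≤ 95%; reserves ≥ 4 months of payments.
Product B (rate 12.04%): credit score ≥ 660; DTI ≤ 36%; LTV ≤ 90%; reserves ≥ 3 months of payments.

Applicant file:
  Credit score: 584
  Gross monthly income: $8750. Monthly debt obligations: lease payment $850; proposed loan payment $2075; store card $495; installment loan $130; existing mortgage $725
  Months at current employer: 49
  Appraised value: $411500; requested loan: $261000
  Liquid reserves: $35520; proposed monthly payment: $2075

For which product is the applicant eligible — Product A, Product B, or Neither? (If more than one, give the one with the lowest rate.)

Neither

Total debts = (850 + 2,075 + 495 + 130 + 725) = 4,275; DTI = 4,275/8,750 = 48.9%.
LTV = 261,000/411,500 = 63.4%.
Reserves = 35,520/2,075 = 17.1 months.
Product A: score 584 < 720; DTI 48.9% ≤ 50%; LTV 63.4% ≤ 95%; reserves 17.1 ≥ 4 mo → does not qualify.
Product B: score 584 < 660; DTI 48.9% > 36%; LTV 63.4% ≤ 90%; reserves 17.1 ≥ 3 mo → does not qualify.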